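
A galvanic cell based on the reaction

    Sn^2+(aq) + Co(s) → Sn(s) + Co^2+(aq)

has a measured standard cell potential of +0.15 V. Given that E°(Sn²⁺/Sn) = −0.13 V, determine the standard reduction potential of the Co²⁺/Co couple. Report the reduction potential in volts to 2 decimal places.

In the reaction as written the Sn²⁺/Sn couple is reduced (cathode) and Co²⁺/Co is oxidized (anode), so E°cell = E°(Sn²⁺/Sn) − E°(Co²⁺/Co).
E°(Co²⁺/Co) = E°(cathode) − E°cell = −0.13 − (+0.15) = −0.28 V.

−0.28 V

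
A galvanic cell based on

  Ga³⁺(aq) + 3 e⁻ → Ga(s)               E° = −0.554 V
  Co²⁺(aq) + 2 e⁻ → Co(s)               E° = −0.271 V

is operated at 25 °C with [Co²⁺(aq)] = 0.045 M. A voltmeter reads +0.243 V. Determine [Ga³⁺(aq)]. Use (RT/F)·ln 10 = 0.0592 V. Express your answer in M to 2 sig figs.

1.0 M

Co²⁺/Co is the cathode (higher E°); E°cell = −0.271 − (−0.554) = +0.283 V with n = 6.
Since E = E° − (0.0592/n)·log Q, log Q = n(E° − E)/0.0592 = 4.054.
The balanced reaction is 3 Co²⁺(aq) + 2 Ga(s) → 3 Co(s) + 2 Ga³⁺(aq), so Q = [Ga³⁺(aq)]^2 / [Co²⁺(aq)]^3.
Substituting the known concentrations and solving, log [Ga³⁺(aq)] = 0.007 and [Ga³⁺(aq)] = 1.0 M.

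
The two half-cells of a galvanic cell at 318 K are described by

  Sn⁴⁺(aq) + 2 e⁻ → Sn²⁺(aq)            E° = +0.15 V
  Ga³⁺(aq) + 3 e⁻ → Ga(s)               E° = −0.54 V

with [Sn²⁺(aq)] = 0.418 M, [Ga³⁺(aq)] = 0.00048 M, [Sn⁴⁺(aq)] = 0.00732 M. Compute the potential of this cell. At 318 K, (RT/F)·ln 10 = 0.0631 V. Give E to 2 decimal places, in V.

Sn⁴⁺/Sn²⁺ is reduced (cathode, E° = +0.15 V) and Ga³⁺/Ga is oxidized (anode).
The standard potential is +0.15 − (−0.54) = +0.69 V and the balanced reaction transfers n = 6 electrons.
Balancing gives 3 Sn⁴⁺(aq) + 2 Ga(s) → 3 Sn²⁺(aq) + 2 Ga³⁺(aq); hence Q = ([Sn²⁺(aq)]^3·[Ga³⁺(aq)]^2) / [Sn⁴⁺(aq)]^3 = 0.0429 (log Q = −1.368).
E = E° − (0.0631/n)·log Q = +0.69 − (0.0631/6)(−1.368) = +0.70 V.

+0.70 V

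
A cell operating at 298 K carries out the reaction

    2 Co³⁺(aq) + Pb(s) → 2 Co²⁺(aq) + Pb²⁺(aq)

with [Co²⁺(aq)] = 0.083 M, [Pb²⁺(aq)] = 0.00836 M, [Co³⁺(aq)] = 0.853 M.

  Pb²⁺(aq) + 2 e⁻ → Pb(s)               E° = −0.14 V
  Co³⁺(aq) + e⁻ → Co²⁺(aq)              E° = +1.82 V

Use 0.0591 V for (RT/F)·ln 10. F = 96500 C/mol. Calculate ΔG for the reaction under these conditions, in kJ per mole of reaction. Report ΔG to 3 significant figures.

E°cell = +1.82 − (−0.14) = +1.96 V; the balanced reaction transfers n = 2 electrons.
The reaction quotient is ([Co²⁺(aq)]^2·[Pb²⁺(aq)]) / [Co³⁺(aq)]^2 = 7.92×10^−5; by Nernst, E = +1.96 − (0.0591/2)(−4.102) = +2.0812 V.
ΔG = −nFE = −(2)(96500)(+2.0812) J/mol = −402 kJ/mol.

−402 kJ/mol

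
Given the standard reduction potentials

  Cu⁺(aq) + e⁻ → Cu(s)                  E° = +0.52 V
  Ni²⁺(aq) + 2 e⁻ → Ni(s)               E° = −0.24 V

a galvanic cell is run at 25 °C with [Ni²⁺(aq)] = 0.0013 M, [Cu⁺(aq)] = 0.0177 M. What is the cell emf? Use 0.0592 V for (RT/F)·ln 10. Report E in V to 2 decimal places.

The Cu⁺/Cu couple has the more positive E°, so it is the cathode; Ni²⁺/Ni is the anode.
E°cell = +0.52 − (−0.24) = +0.76 V, with n = 2 electrons transferred.
The balanced reaction is 2 Cu⁺(aq) + Ni(s) → 2 Cu(s) + Ni²⁺(aq), so Q = [Ni²⁺(aq)] / [Cu⁺(aq)]^2 = 4.15 and log Q = 0.618.
E = E° − (0.0592/n)·log Q = +0.76 − (0.0592/2)(0.618) = +0.74 V.

+0.74 V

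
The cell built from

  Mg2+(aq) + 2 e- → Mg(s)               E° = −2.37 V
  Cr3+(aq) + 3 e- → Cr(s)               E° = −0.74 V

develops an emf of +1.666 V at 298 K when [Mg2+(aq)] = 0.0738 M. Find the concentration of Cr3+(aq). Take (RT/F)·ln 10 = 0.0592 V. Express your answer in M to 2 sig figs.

Cr³⁺/Cr is the cathode (higher E°); E°cell = −0.74 − (−2.37) = +1.63 V with n = 6.
From the Nernst equation, log Q = n(E° − E)/0.0592 = 6·(+1.63 − (+1.666))/0.0592 = −3.649.
The balanced reaction is 2 Cr3+(aq) + 3 Mg(s) → 2 Cr(s) + 3 Mg2+(aq), so Q = [Mg2+(aq)]^3 / [Cr3+(aq)]^2.
Solving for the unknown gives log [Cr3+(aq)] = 0.127, so [Cr3+(aq)] ≈ 1.3 M.

1.3 M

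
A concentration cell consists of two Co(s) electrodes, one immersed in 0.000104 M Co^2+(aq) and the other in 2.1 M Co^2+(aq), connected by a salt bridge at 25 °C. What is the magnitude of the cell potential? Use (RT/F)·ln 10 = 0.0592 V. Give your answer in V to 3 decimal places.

For a concentration cell E°cell = 0, since both electrodes use the same couple.
The compartment with the higher Co^2+(aq) concentration (2.1 M) acts as the cathode; ions are reduced there and produced at the dilute (0.000104 M) anode.
With n = 2, Ecell = −(0.0592/2)·log([dilute]/[conc]) = −(0.0592/2)·log(0.000104/2.1) = +0.127 V.

0.127 V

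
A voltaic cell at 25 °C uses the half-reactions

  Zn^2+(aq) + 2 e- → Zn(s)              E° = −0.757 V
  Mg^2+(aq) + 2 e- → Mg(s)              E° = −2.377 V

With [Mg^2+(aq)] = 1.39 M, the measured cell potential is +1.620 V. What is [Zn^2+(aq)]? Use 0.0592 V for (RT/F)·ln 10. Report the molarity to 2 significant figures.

Zn²⁺/Zn is the cathode (higher E°); E°cell = −0.757 − (−2.377) = +1.620 V with n = 2.
Rearranging E = E° − (0.0592/n)·log Q gives log Q = 2(+1.620 − (+1.620))/0.0592 = 0.000.
For Zn^2+(aq) + Mg(s) → Zn(s) + Mg^2+(aq), the reaction quotient is Q = [Mg^2+(aq)] / [Zn^2+(aq)].
Solving for the unknown gives log [Zn^2+(aq)] = 0.143, so [Zn^2+(aq)] ≈ 1.4 M.

1.4 M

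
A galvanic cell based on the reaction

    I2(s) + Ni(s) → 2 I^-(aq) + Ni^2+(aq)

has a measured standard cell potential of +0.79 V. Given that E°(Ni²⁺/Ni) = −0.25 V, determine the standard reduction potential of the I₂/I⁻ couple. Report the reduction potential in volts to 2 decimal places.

In the reaction as written the I₂/I⁻ couple is reduced (cathode) and Ni²⁺/Ni is oxidized (anode), so E°cell = E°(I₂/I⁻) − E°(Ni²⁺/Ni).
E°(I₂/I⁻) = E°cell + E°(anode) = +0.79 + (−0.25) = +0.54 V.

+0.54 V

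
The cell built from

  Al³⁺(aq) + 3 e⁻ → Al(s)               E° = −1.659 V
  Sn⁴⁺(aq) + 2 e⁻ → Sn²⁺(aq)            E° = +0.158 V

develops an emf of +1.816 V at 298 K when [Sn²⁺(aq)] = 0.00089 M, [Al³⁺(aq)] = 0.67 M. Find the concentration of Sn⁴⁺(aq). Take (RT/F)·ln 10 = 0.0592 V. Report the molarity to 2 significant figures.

0.00063 M

The Sn⁴⁺/Sn²⁺ couple has the larger reduction potential, so it is the cathode: E°cell = +0.158 − (−1.659) = +1.817 V and n = 6.
Rearranging E = E° − (0.0592/n)·log Q gives log Q = 6(+1.817 − (+1.816))/0.0592 = 0.101.
The balanced reaction is 3 Sn⁴⁺(aq) + 2 Al(s) → 3 Sn²⁺(aq) + 2 Al³⁺(aq), so Q = ([Sn²⁺(aq)]^3·[Al³⁺(aq)]^2) / [Sn⁴⁺(aq)]^3.
Substituting the known concentrations and solving, log [Sn⁴⁺(aq)] = −3.200 and [Sn⁴⁺(aq)] = 0.00063 M.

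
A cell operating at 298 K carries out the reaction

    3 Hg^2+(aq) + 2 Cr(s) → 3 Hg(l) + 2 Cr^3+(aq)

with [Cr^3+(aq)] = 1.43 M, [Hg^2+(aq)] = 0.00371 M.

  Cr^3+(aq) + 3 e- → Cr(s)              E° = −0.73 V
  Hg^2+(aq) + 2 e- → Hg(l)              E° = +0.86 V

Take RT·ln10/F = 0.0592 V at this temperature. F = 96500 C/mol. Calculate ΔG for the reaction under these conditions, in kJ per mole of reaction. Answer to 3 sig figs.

The standard cell potential is +0.86 − (−0.73) = +1.59 V, with n = 6 electrons in the balanced equation.
The reaction quotient is [Cr^3+(aq)]^2 / [Hg^2+(aq)]^3 = 4×10^7; by Nernst, E = +1.59 − (0.0592/6)(7.603) = +1.5150 V.
Then ΔG = −nFE = −6 × 96500 × +1.5150 J/mol = −877 kJ/mol.

−877 kJ/mol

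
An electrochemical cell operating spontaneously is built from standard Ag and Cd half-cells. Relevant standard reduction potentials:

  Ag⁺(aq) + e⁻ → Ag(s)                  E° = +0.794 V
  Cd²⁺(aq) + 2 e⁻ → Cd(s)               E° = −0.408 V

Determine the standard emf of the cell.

The Ag⁺/Ag couple has the higher E°, so Ag ion is reduced (cathode) and Cd is oxidized (anode).
E°cell = E°(cathode) − E°(anode) = +0.794 − (−0.408) = +1.202 V.

+1.202 V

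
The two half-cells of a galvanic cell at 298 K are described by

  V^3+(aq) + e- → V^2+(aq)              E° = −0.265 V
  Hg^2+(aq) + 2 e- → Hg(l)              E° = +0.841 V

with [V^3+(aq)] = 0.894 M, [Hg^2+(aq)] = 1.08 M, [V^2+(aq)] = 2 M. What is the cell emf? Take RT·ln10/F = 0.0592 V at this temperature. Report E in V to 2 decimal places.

Hg²⁺/Hg is reduced (cathode, E° = +0.841 V) and V³⁺/V²⁺ is oxidized (anode).
E°cell = E°cat − E°an = +0.841 − (−0.265) = +1.106 V; n = 2.
The balanced reaction is Hg^2+(aq) + 2 V^2+(aq) → Hg(l) + 2 V^3+(aq), so Q = [V^3+(aq)]^2 / ([Hg^2+(aq)]·[V^2+(aq)]^2) = 0.185 and log Q = −0.733.
E = E° − (0.0592/n)·log Q = +1.106 − (0.0592/2)(−0.733) = +1.13 V.

+1.13 V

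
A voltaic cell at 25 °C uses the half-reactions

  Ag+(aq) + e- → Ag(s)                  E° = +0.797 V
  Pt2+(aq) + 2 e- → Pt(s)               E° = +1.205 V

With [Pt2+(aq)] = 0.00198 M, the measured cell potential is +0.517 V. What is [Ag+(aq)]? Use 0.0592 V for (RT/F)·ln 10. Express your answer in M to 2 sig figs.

With Pt²⁺/Pt at the cathode and Ag⁺/Ag at the anode, E°cell = +1.205 − (+0.797) = +0.408 V (n = 2).
Since E = E° − (0.0592/n)·log Q, log Q = n(E° − E)/0.0592 = −3.682.
For Pt2+(aq) + 2 Ag(s) → Pt(s) + 2 Ag+(aq), the reaction quotient is Q = [Ag+(aq)]^2 / [Pt2+(aq)].
Substituting the known concentrations and solving, log [Ag+(aq)] = −3.193 and [Ag+(aq)] = 0.00064 M.

0.00064 M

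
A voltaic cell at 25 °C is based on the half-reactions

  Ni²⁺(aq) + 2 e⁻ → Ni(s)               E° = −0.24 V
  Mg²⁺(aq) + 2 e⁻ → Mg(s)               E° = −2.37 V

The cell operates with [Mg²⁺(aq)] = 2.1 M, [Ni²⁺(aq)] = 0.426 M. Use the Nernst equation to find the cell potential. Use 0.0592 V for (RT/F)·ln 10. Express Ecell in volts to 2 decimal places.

+2.11 V

Since E°(Ni²⁺/Ni) > E°(Mg²⁺/Mg), Ni²⁺/Ni serves as the cathode.
The standard potential is −0.24 − (−2.37) = +2.13 V and the balanced reaction transfers n = 2 electrons.
Balancing gives Ni²⁺(aq) + Mg(s) → Ni(s) + Mg²⁺(aq); hence Q = [Mg²⁺(aq)] / [Ni²⁺(aq)] = 4.93 (log Q = 0.693).
E = E° − (0.0592/n)·log Q = +2.13 − (0.0592/2)(0.693) = +2.11 V.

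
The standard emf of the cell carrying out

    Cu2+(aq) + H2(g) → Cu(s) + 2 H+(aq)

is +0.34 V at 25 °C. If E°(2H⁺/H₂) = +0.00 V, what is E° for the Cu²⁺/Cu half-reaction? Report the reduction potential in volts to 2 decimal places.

+0.34 V

In the reaction as written the Cu²⁺/Cu couple is reduced (cathode) and 2H⁺/H₂ is oxidized (anode), so E°cell = E°(Cu²⁺/Cu) − E°(2H⁺/H₂).
E°(Cu²⁺/Cu) = E°cell + E°(anode) = +0.34 + (+0.00) = +0.34 V.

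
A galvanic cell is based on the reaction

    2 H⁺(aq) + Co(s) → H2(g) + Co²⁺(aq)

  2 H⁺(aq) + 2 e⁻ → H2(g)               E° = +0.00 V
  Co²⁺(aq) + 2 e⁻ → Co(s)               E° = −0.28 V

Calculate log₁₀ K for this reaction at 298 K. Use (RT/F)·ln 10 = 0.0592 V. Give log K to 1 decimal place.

The 2H⁺/H₂ couple is reduced (cathode); E°cell = +0.00 − (−0.28) = +0.28 V with n = 2.
At equilibrium E = 0, so log K = nE°cell / 0.0592 = (2)(+0.28) / 0.0592 = 9.5.

log K = 9.5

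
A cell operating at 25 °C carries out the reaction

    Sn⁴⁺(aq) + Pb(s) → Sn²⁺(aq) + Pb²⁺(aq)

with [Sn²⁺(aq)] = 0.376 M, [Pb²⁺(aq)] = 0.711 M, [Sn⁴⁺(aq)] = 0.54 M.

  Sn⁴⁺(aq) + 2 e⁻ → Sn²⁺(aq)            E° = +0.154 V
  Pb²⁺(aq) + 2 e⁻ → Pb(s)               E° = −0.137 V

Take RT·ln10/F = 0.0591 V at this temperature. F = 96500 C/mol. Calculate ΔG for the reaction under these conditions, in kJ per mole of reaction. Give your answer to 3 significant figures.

The standard cell potential is +0.154 − (−0.137) = +0.291 V, with n = 2 electrons in the balanced equation.
Here Q = ([Sn²⁺(aq)]·[Pb²⁺(aq)]) / [Sn⁴⁺(aq)] = 0.495 (log Q = −0.305), giving E = +0.291 − (0.0591/2)·(−0.305) = +0.3000 V.
Finally ΔG = −nFE = −(2)(96500 C/mol)(+0.3000 V) = −57.9 kJ/mol.

−57.9 kJ/mol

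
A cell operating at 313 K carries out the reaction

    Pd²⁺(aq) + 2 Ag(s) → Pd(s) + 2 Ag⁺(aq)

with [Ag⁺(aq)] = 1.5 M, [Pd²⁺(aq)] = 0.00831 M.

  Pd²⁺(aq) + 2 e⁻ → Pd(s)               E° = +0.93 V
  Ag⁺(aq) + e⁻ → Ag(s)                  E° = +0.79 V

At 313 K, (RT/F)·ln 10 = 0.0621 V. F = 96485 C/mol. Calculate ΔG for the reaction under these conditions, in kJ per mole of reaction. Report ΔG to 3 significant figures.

−12.4 kJ/mol

E°cell = +0.93 − (+0.79) = +0.14 V; the balanced reaction transfers n = 2 electrons.
The reaction quotient is [Ag⁺(aq)]^2 / [Pd²⁺(aq)] = 271; by Nernst, E = +0.14 − (0.0621/2)(2.433) = +0.0645 V.
Finally ΔG = −nFE = −(2)(96485 C/mol)(+0.0645 V) = −12.4 kJ/mol.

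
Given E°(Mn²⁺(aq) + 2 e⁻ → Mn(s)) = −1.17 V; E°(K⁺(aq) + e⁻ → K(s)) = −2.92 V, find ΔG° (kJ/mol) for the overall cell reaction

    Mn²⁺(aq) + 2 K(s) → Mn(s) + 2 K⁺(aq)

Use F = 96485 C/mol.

In the reaction as written Mn²⁺(aq) is reduced, so the Mn²⁺/Mn couple is the cathode and K⁺/K is the anode.
E°cell = −1.17 − (−2.92) = +1.75 V; balancing electrons gives n = 2.
ΔG° = −nFE°cell = −(2)(96485)(+1.75) J/mol = −338 kJ/mol.

−338 kJ/mol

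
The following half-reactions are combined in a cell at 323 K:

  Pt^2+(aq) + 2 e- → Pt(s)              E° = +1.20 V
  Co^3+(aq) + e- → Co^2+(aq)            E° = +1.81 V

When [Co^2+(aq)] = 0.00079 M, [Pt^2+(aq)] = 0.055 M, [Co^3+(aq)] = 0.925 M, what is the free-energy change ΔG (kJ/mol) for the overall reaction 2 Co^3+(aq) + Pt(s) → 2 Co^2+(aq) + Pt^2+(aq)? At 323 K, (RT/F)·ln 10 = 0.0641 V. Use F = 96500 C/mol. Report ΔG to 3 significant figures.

−163 kJ/mol

The standard cell potential is +1.81 − (+1.20) = +0.61 V, with n = 2 electrons in the balanced equation.
The reaction quotient is ([Co^2+(aq)]^2·[Pt^2+(aq)]) / [Co^3+(aq)]^2 = 4.01×10^−8; by Nernst, E = +0.61 − (0.0641/2)(−7.397) = +0.8471 V.
Finally ΔG = −nFE = −(2)(96500 C/mol)(+0.8471 V) = −163 kJ/mol.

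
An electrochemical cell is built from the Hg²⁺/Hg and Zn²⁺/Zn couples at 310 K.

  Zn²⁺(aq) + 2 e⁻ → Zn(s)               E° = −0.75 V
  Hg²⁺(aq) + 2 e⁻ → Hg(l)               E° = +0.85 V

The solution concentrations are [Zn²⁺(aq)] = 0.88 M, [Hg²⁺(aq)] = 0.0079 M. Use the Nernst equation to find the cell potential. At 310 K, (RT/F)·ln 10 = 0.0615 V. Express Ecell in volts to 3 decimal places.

Hg²⁺/Hg is reduced (cathode, E° = +0.85 V) and Zn²⁺/Zn is oxidized (anode).
E°cell = +0.85 − (−0.75) = +1.60 V, with n = 2 electrons transferred.
The balanced reaction is Hg²⁺(aq) + Zn(s) → Hg(l) + Zn²⁺(aq), so Q = [Zn²⁺(aq)] / [Hg²⁺(aq)] = 111 and log Q = 2.047.
By the Nernst equation, E = +1.60 − (0.0615/2)·(2.047) = +1.537 V.

+1.537 V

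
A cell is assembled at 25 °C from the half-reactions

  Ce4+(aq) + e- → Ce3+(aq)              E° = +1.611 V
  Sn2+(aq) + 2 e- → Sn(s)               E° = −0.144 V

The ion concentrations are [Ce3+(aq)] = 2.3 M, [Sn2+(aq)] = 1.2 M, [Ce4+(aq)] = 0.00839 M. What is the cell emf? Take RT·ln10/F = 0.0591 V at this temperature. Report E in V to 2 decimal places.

+1.61 V

Since E°(Ce⁴⁺/Ce³⁺) > E°(Sn²⁺/Sn), Ce⁴⁺/Ce³⁺ serves as the cathode.
E°cell = +1.611 − (−0.144) = +1.755 V, with n = 2 electrons transferred.
The balanced reaction is 2 Ce4+(aq) + Sn(s) → 2 Ce3+(aq) + Sn2+(aq), so Q = ([Ce3+(aq)]^2·[Sn2+(aq)]) / [Ce4+(aq)]^2 = 9.02×10^4 and log Q = 4.955.
E = E° − (0.0591/n)·log Q = +1.755 − (0.0591/2)(4.955) = +1.61 V.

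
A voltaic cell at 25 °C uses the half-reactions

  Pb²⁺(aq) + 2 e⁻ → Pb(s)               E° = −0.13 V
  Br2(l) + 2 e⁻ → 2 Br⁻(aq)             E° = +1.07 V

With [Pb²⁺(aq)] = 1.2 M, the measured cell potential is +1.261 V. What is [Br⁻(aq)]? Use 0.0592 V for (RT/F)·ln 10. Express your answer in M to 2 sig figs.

0.085 M

With Br₂/Br⁻ at the cathode and Pb²⁺/Pb at the anode, E°cell = +1.07 − (−0.13) = +1.20 V (n = 2).
Since E = E° − (0.0592/n)·log Q, log Q = n(E° − E)/0.0592 = −2.061.
For Br2(l) + Pb(s) → 2 Br⁻(aq) + Pb²⁺(aq), the reaction quotient is Q = [Br⁻(aq)]^2·[Pb²⁺(aq)].
Isolating [Br⁻(aq)] in Q = 10^{−2.061} yields log [Br⁻(aq)] = −1.070, i.e. 0.085 M.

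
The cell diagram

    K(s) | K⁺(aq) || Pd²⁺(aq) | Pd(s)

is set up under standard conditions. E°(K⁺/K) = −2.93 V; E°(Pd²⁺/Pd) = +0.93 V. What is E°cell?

+3.86 V

By convention the left-hand electrode in cell notation is the anode (oxidation) and the right-hand electrode is the cathode (reduction).
E°cell = E°(right) − E°(left) = +0.93 − (−2.93) = +3.86 V.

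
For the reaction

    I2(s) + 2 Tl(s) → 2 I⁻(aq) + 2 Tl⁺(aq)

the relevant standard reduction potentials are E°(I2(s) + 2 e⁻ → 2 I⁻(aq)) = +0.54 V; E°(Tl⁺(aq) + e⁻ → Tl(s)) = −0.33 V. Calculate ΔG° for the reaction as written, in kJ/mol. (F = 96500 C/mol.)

−168 kJ/mol

In the reaction as written I2(s) is reduced, so the I₂/I⁻ couple is the cathode and Tl⁺/Tl is the anode.
E°cell = +0.54 − (−0.33) = +0.87 V; balancing electrons gives n = 2.
ΔG° = −nFE°cell = −(2)(96500)(+0.87) J/mol = −168 kJ/mol.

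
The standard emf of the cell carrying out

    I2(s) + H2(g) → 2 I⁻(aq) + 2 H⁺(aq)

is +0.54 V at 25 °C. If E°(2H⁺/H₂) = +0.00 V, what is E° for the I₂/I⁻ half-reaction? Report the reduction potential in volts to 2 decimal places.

In the reaction as written the I₂/I⁻ couple is reduced (cathode) and 2H⁺/H₂ is oxidized (anode), so E°cell = E°(I₂/I⁻) − E°(2H⁺/H₂).
E°(I₂/I⁻) = E°cell + E°(anode) = +0.54 + (+0.00) = +0.54 V.

+0.54 V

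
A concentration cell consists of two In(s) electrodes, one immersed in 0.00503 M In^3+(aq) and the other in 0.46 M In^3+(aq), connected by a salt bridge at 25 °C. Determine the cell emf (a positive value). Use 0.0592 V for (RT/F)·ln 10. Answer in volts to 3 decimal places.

For a concentration cell E°cell = 0, since both electrodes use the same couple.
The compartment with the higher In^3+(aq) concentration (0.46 M) acts as the cathode; ions are reduced there and produced at the dilute (0.00503 M) anode.
With n = 3, Ecell = −(0.0592/3)·log([dilute]/[conc]) = −(0.0592/3)·log(0.00503/0.46) = +0.039 V.

0.039 V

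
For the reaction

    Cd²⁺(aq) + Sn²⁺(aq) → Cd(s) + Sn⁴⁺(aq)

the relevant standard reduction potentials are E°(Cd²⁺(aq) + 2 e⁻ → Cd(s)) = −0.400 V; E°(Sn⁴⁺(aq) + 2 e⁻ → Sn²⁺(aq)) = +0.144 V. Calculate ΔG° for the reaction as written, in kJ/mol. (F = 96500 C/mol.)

In the reaction as written Cd²⁺(aq) is reduced, so the Cd²⁺/Cd couple is the cathode and Sn⁴⁺/Sn²⁺ is the anode.
E°cell = −0.400 − (+0.144) = −0.544 V; balancing electrons gives n = 2.
ΔG° = −nFE°cell = −(2)(96500)(−0.544) J/mol = +105 kJ/mol.

+105 kJ/mol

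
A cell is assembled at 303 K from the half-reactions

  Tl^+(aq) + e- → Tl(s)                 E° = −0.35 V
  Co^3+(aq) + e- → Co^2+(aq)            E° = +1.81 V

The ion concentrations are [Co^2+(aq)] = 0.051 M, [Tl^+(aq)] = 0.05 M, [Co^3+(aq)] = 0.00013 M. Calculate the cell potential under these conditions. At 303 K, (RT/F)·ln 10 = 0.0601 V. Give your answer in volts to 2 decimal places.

+2.08 V

Co³⁺/Co²⁺ is reduced (cathode, E° = +1.81 V) and Tl⁺/Tl is oxidized (anode).
E°cell = +1.81 − (−0.35) = +2.16 V, with n = 1 electron transferred.
For the overall reaction Co^3+(aq) + Tl(s) → Co^2+(aq) + Tl^+(aq), Q = ([Co^2+(aq)]·[Tl^+(aq)]) / [Co^3+(aq)] = 19.6, giving log Q = 1.293.
Applying E = E° − (RT ln10/nF)·log Q gives +2.16 − (0.0601/1)(1.293) = +2.08 V.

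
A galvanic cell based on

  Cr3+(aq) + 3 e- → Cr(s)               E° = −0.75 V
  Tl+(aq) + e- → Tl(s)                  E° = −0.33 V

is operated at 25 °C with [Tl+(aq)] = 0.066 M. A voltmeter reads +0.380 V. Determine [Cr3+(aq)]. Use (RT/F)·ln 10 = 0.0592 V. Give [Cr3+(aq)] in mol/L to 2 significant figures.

0.031 M

With Tl⁺/Tl at the cathode and Cr³⁺/Cr at the anode, E°cell = −0.33 − (−0.75) = +0.42 V (n = 3).
From the Nernst equation, log Q = n(E° − E)/0.0592 = 3·(+0.42 − (+0.380))/0.0592 = 2.027.
For 3 Tl+(aq) + Cr(s) → 3 Tl(s) + Cr3+(aq), the reaction quotient is Q = [Cr3+(aq)] / [Tl+(aq)]^3.
Substituting the known concentrations and solving, log [Cr3+(aq)] = −1.514 and [Cr3+(aq)] = 0.031 M.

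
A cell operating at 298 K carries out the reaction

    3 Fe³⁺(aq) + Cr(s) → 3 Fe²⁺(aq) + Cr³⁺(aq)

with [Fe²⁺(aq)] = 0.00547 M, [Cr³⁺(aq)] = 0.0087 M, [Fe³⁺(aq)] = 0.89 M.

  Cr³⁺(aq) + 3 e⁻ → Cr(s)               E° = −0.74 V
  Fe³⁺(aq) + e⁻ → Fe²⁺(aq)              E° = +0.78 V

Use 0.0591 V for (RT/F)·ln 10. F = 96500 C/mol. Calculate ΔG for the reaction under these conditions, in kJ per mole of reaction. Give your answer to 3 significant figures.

E°cell = +0.78 − (−0.74) = +1.52 V; the balanced reaction transfers n = 3 electrons.
Here Q = ([Fe²⁺(aq)]^3·[Cr³⁺(aq)]) / [Fe³⁺(aq)]^3 = 2.02×10^−9 (log Q = −8.695), giving E = +1.52 − (0.0591/3)·(−8.695) = +1.6913 V.
Then ΔG = −nFE = −3 × 96500 × +1.6913 J/mol = −490 kJ/mol.

−490 kJ/mol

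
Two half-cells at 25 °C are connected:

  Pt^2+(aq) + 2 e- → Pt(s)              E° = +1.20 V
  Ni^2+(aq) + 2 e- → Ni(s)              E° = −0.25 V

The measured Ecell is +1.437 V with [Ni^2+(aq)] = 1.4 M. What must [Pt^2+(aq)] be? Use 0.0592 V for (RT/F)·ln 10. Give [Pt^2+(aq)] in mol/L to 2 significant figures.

0.51 M

With Pt²⁺/Pt at the cathode and Ni²⁺/Ni at the anode, E°cell = +1.20 − (−0.25) = +1.45 V (n = 2).
Rearranging E = E° − (0.0592/n)·log Q gives log Q = 2(+1.45 − (+1.437))/0.0592 = 0.439.
The balanced reaction is Pt^2+(aq) + Ni(s) → Pt(s) + Ni^2+(aq), so Q = [Ni^2+(aq)] / [Pt^2+(aq)].
Solving for the unknown gives log [Pt^2+(aq)] = −0.293, so [Pt^2+(aq)] ≈ 0.51 M.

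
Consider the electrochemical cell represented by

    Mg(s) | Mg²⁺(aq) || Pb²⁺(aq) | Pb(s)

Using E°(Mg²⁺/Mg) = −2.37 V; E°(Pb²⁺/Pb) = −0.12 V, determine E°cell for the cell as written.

+2.25 V

By convention the left-hand electrode in cell notation is the anode (oxidation) and the right-hand electrode is the cathode (reduction).
E°cell = E°(right) − E°(left) = −0.12 − (−2.37) = +2.25 V.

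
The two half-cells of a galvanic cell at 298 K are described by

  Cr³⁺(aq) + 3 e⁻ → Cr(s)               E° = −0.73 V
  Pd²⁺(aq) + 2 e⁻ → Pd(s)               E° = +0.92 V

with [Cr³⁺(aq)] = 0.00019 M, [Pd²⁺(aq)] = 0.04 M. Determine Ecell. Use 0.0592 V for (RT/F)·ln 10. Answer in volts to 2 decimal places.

+1.68 V

The Pd²⁺/Pd couple has the more positive E°, so it is the cathode; Cr³⁺/Cr is the anode.
The standard potential is +0.92 − (−0.73) = +1.65 V and the balanced reaction transfers n = 6 electrons.
Balancing gives 3 Pd²⁺(aq) + 2 Cr(s) → 3 Pd(s) + 2 Cr³⁺(aq); hence Q = [Cr³⁺(aq)]^2 / [Pd²⁺(aq)]^3 = 0.000564 (log Q = −3.249).
By the Nernst equation, E = +1.65 − (0.0592/6)·(−3.249) = +1.68 V.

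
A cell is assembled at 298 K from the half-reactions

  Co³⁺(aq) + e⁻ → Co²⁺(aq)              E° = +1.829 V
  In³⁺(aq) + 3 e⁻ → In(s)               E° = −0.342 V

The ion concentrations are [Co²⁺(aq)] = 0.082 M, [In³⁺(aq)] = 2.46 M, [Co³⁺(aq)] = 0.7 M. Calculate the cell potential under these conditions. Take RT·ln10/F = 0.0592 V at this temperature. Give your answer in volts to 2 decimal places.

Since E°(Co³⁺/Co²⁺) > E°(In³⁺/In), Co³⁺/Co²⁺ serves as the cathode.
The standard potential is +1.829 − (−0.342) = +2.171 V and the balanced reaction transfers n = 3 electrons.
Balancing gives 3 Co³⁺(aq) + In(s) → 3 Co²⁺(aq) + In³⁺(aq); hence Q = ([Co²⁺(aq)]^3·[In³⁺(aq)]) / [Co³⁺(aq)]^3 = 0.00395 (log Q = −2.403).
By the Nernst equation, E = +2.171 − (0.0592/3)·(−2.403) = +2.22 V.

+2.22 V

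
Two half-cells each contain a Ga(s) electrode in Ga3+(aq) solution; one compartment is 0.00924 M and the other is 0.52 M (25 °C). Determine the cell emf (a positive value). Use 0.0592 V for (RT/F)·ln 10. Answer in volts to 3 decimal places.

0.035 V

For a concentration cell E°cell = 0, since both electrodes use the same couple.
The compartment with the higher Ga3+(aq) concentration (0.52 M) acts as the cathode; ions are reduced there and produced at the dilute (0.00924 M) anode.
With n = 3, Ecell = −(0.0592/3)·log([dilute]/[conc]) = −(0.0592/3)·log(0.00924/0.52) = +0.035 V.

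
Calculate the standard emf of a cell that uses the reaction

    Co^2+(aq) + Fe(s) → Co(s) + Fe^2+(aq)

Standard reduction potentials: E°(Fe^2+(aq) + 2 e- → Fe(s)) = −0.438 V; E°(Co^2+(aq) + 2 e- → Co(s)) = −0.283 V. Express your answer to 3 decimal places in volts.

+0.155 V

In the reaction as written, Co^2+(aq) is reduced (cathode) and Fe^2+(aq) is produced by oxidation at the anode.
E°cell = E°(cathode) − E°(anode) = −0.283 − (−0.438) = +0.155 V.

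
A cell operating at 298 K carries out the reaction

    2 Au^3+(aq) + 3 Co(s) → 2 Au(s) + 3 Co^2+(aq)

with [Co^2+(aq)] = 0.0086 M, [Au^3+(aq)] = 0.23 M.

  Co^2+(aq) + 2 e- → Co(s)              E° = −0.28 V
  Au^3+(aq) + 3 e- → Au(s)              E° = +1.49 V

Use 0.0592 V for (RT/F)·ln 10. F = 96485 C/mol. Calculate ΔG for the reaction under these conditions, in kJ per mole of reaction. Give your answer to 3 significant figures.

−1050 kJ/mol

The standard cell potential is +1.49 − (−0.28) = +1.77 V, with n = 6 electrons in the balanced equation.
The reaction quotient is [Co^2+(aq)]^3 / [Au^3+(aq)]^2 = 1.2×10^−5; by Nernst, E = +1.77 − (0.0592/6)(−4.920) = +1.8185 V.
Finally ΔG = −nFE = −(6)(96485 C/mol)(+1.8185 V) = −1050 kJ/mol.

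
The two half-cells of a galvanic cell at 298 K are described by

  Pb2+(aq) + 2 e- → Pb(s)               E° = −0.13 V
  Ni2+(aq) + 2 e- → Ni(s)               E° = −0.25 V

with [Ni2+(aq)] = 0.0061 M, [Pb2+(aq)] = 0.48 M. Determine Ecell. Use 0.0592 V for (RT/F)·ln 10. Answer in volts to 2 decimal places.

+0.18 V

Pb²⁺/Pb is reduced (cathode, E° = −0.13 V) and Ni²⁺/Ni is oxidized (anode).
The standard potential is −0.13 − (−0.25) = +0.12 V and the balanced reaction transfers n = 2 electrons.
For the overall reaction Pb2+(aq) + Ni(s) → Pb(s) + Ni2+(aq), Q = [Ni2+(aq)] / [Pb2+(aq)] = 0.0127, giving log Q = −1.896.
E = E° − (0.0592/n)·log Q = +0.12 − (0.0592/2)(−1.896) = +0.18 V.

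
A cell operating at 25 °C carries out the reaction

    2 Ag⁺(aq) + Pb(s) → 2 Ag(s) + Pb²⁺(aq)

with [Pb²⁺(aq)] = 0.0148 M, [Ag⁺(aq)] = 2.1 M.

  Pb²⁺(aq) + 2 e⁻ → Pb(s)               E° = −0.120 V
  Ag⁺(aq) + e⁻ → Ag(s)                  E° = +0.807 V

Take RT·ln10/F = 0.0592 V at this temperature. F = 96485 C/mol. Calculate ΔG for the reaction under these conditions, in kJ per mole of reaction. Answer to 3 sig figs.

The standard cell potential is +0.807 − (−0.120) = +0.927 V, with n = 2 electrons in the balanced equation.
Here Q = [Pb²⁺(aq)] / [Ag⁺(aq)]^2 = 0.00336 (log Q = −2.474), giving E = +0.927 − (0.0592/2)·(−2.474) = +1.0002 V.
Finally ΔG = −nFE = −(2)(96485 C/mol)(+1.0002 V) = −193 kJ/mol.

−193 kJ/mol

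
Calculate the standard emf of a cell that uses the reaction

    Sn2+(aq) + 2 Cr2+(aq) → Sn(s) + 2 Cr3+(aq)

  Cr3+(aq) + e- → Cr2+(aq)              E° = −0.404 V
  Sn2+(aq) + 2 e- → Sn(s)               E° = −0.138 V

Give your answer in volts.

Sn2+(aq) gains electrons, so the Sn²⁺/Sn couple is the cathode; the Cr³⁺/Cr²⁺ couple is the anode.
E°cell = E°(cathode) − E°(anode) = −0.138 − (−0.404) = +0.266 V.

+0.266 V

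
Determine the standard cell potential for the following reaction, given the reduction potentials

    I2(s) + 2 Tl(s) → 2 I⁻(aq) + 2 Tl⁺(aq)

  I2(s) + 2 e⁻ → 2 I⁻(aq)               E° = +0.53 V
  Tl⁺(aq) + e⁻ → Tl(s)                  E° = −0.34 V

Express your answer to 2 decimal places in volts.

+0.87 V

I2(s) gains electrons, so the I₂/I⁻ couple is the cathode; the Tl⁺/Tl couple is the anode.
E°cell = E°(cathode) − E°(anode) = +0.53 − (−0.34) = +0.87 V.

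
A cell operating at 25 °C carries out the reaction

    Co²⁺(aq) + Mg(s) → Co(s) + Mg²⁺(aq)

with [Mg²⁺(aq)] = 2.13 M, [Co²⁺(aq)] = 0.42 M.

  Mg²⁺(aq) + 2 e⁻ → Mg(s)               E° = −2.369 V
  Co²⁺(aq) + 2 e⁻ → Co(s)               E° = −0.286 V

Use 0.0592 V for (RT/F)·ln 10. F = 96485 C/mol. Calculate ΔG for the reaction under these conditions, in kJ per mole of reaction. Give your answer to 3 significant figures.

−398 kJ/mol

E°cell = −0.286 − (−2.369) = +2.083 V; the balanced reaction transfers n = 2 electrons.
Q = [Mg²⁺(aq)] / [Co²⁺(aq)] = 5.07, so log Q = 0.705 and E = +2.083 − (0.0592/2)(0.705) = +2.0621 V.
Then ΔG = −nFE = −2 × 96485 × +2.0621 J/mol = −398 kJ/mol.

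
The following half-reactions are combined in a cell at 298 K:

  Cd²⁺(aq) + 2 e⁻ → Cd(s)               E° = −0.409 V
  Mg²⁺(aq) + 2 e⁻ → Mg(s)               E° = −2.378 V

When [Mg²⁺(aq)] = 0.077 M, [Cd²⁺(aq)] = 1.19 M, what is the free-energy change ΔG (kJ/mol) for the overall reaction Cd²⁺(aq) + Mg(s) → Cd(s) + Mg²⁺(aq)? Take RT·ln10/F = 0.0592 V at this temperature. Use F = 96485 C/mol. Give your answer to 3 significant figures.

−387 kJ/mol

The standard cell potential is −0.409 − (−2.378) = +1.969 V, with n = 2 electrons in the balanced equation.
Q = [Mg²⁺(aq)] / [Cd²⁺(aq)] = 0.0647, so log Q = −1.189 and E = +1.969 − (0.0592/2)(−1.189) = +2.0042 V.
Finally ΔG = −nFE = −(2)(96485 C/mol)(+2.0042 V) = −387 kJ/mol.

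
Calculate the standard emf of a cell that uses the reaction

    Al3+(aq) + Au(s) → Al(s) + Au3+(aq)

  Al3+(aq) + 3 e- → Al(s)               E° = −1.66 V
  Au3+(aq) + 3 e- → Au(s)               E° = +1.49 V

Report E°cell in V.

−3.15 V

In the reaction as written, Al3+(aq) is reduced (cathode) and Au3+(aq) is produced by oxidation at the anode.
E°cell = E°(cathode) − E°(anode) = −1.66 − (+1.49) = −3.15 V.
The negative E°cell means the reaction is non-spontaneous in the direction written.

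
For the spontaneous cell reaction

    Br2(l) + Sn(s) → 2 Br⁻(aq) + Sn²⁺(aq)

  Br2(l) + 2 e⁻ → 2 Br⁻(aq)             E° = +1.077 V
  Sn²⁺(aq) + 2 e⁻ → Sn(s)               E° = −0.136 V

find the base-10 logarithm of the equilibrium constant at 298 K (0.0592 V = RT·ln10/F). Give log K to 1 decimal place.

The Br₂/Br⁻ couple is reduced (cathode); E°cell = +1.077 − (−0.136) = +1.213 V with n = 2.
At equilibrium E = 0, so log K = nE°cell / 0.0592 = (2)(+1.213) / 0.0592 = 41.0.

log K = 41.0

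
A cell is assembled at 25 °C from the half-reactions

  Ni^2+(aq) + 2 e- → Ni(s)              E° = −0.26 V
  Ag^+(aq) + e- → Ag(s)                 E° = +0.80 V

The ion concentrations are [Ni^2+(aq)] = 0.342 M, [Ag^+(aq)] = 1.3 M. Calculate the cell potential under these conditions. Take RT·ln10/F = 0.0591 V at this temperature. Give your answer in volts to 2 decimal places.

+1.08 V

Since E°(Ag⁺/Ag) > E°(Ni²⁺/Ni), Ag⁺/Ag serves as the cathode.
E°cell = +0.80 − (−0.26) = +1.06 V, with n = 2 electrons transferred.
For the overall reaction 2 Ag^+(aq) + Ni(s) → 2 Ag(s) + Ni^2+(aq), Q = [Ni^2+(aq)] / [Ag^+(aq)]^2 = 0.202, giving log Q = −0.694.
Applying E = E° − (RT ln10/nF)·log Q gives +1.06 − (0.0591/2)(−0.694) = +1.08 V.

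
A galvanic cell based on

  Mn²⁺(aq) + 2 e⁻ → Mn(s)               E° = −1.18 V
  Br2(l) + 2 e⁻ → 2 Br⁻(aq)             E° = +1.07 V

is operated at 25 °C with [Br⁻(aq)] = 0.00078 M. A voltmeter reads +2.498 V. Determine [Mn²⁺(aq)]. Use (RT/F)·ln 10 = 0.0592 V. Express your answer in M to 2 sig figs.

Br₂/Br⁻ is the cathode (higher E°); E°cell = +1.07 − (−1.18) = +2.25 V with n = 2.
Rearranging E = E° − (0.0592/n)·log Q gives log Q = 2(+2.25 − (+2.498))/0.0592 = −8.378.
The balanced reaction is Br2(l) + Mn(s) → 2 Br⁻(aq) + Mn²⁺(aq), so Q = [Br⁻(aq)]^2·[Mn²⁺(aq)].
Substituting the known concentrations and solving, log [Mn²⁺(aq)] = −2.162 and [Mn²⁺(aq)] = 0.0069 M.

0.0069 M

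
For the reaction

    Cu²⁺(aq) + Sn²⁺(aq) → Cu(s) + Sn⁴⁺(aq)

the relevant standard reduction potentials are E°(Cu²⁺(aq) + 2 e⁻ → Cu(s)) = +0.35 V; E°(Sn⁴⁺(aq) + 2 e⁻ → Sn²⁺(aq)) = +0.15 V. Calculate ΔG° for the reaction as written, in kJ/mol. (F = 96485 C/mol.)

In the reaction as written Cu²⁺(aq) is reduced, so the Cu²⁺/Cu couple is the cathode and Sn⁴⁺/Sn²⁺ is the anode.
E°cell = +0.35 − (+0.15) = +0.20 V; balancing electrons gives n = 2.
ΔG° = −nFE°cell = −(2)(96485)(+0.20) J/mol = −38.6 kJ/mol.

−38.6 kJ/mol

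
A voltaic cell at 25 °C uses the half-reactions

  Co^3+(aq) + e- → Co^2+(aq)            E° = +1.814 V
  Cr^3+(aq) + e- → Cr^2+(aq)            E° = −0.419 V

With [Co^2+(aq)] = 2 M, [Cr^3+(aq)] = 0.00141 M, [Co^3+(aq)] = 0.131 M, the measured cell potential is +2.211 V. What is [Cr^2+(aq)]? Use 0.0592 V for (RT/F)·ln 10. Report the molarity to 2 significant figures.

0.0091 M

With Co³⁺/Co²⁺ at the cathode and Cr³⁺/Cr²⁺ at the anode, E°cell = +1.814 − (−0.419) = +2.233 V (n = 1).
Since E = E° − (0.0592/n)·log Q, log Q = n(E° − E)/0.0592 = 0.372.
For Co^3+(aq) + Cr^2+(aq) → Co^2+(aq) + Cr^3+(aq), the reaction quotient is Q = ([Co^2+(aq)]·[Cr^3+(aq)]) / ([Co^3+(aq)]·[Cr^2+(aq)]).
Isolating [Cr^2+(aq)] in Q = 10^{0.372} yields log [Cr^2+(aq)] = −2.039, i.e. 0.0091 M.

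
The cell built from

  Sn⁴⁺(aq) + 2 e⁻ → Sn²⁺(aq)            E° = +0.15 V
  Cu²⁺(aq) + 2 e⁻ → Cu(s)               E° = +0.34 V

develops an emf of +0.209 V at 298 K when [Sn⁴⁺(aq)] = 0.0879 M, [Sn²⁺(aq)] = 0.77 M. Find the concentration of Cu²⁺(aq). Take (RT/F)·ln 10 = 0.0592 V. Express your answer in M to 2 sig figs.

Cu²⁺/Cu is the cathode (higher E°); E°cell = +0.34 − (+0.15) = +0.19 V with n = 2.
Rearranging E = E° − (0.0592/n)·log Q gives log Q = 2(+0.19 − (+0.209))/0.0592 = −0.642.
The balanced reaction is Cu²⁺(aq) + Sn²⁺(aq) → Cu(s) + Sn⁴⁺(aq), so Q = [Sn⁴⁺(aq)] / ([Cu²⁺(aq)]·[Sn²⁺(aq)]).
Substituting the known concentrations and solving, log [Cu²⁺(aq)] = −0.301 and [Cu²⁺(aq)] = 0.50 M.

0.50 M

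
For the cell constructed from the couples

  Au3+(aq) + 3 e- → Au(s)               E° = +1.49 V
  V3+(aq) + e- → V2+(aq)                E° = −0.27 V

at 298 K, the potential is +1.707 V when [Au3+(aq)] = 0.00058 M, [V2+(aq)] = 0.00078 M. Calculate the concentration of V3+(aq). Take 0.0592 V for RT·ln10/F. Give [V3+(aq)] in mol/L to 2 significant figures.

0.00051 M

Au³⁺/Au is the cathode (higher E°); E°cell = +1.49 − (−0.27) = +1.76 V with n = 3.
Rearranging E = E° − (0.0592/n)·log Q gives log Q = 3(+1.76 − (+1.707))/0.0592 = 2.686.
The balanced reaction is Au3+(aq) + 3 V2+(aq) → Au(s) + 3 V3+(aq), so Q = [V3+(aq)]^3 / ([Au3+(aq)]·[V2+(aq)]^3).
Substituting the known concentrations and solving, log [V3+(aq)] = −3.291 and [V3+(aq)] = 0.00051 M.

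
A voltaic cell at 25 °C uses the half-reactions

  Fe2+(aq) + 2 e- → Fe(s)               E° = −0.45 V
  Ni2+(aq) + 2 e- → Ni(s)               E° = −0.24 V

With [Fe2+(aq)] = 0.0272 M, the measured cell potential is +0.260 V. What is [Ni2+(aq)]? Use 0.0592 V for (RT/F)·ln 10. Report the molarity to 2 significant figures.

The Ni²⁺/Ni couple has the larger reduction potential, so it is the cathode: E°cell = −0.24 − (−0.45) = +0.21 V and n = 2.
Rearranging E = E° − (0.0592/n)·log Q gives log Q = 2(+0.21 − (+0.260))/0.0592 = −1.689.
The balanced reaction is Ni2+(aq) + Fe(s) → Ni(s) + Fe2+(aq), so Q = [Fe2+(aq)] / [Ni2+(aq)].
Isolating [Ni2+(aq)] in Q = 10^{−1.689} yields log [Ni2+(aq)] = 0.124, i.e. 1.3 M.

1.3 M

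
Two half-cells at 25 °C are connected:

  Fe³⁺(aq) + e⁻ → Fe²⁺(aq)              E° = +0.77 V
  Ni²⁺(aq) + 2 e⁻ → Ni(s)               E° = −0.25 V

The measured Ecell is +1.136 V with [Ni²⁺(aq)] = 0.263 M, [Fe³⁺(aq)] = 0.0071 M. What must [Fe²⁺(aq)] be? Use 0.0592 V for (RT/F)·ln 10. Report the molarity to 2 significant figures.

With Fe³⁺/Fe²⁺ at the cathode and Ni²⁺/Ni at the anode, E°cell = +0.77 − (−0.25) = +1.02 V (n = 2).
Rearranging E = E° − (0.0592/n)·log Q gives log Q = 2(+1.02 − (+1.136))/0.0592 = −3.919.
For 2 Fe³⁺(aq) + Ni(s) → 2 Fe²⁺(aq) + Ni²⁺(aq), the reaction quotient is Q = ([Fe²⁺(aq)]^2·[Ni²⁺(aq)]) / [Fe³⁺(aq)]^2.
Solving for the unknown gives log [Fe²⁺(aq)] = −3.818, so [Fe²⁺(aq)] ≈ 0.00015 M.

0.00015 M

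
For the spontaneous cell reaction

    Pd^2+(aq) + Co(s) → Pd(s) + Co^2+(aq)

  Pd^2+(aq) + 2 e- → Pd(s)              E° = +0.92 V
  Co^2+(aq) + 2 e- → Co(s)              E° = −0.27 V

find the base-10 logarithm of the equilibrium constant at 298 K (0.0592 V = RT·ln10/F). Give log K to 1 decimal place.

The Pd²⁺/Pd couple is reduced (cathode); E°cell = +0.92 − (−0.27) = +1.19 V with n = 2.
At equilibrium E = 0, so log K = nE°cell / 0.0592 = (2)(+1.19) / 0.0592 = 40.2.

log K = 40.2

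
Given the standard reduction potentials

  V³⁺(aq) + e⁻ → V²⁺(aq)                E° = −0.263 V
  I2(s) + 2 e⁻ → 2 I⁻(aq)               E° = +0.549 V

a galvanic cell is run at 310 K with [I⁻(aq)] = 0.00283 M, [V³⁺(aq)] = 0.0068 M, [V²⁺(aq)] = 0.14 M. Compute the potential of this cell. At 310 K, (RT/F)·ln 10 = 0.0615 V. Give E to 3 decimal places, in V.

The I₂/I⁻ couple has the more positive E°, so it is the cathode; V³⁺/V²⁺ is the anode.
E°cell = +0.549 − (−0.263) = +0.812 V, with n = 2 electrons transferred.
Balancing gives I2(s) + 2 V²⁺(aq) → 2 I⁻(aq) + 2 V³⁺(aq); hence Q = ([I⁻(aq)]^2·[V³⁺(aq)]^2) / [V²⁺(aq)]^2 = 1.89×10^−8 (log Q = −7.724).
Applying E = E° − (RT ln10/nF)·log Q gives +0.812 − (0.0615/2)(−7.724) = +1.050 V.

+1.050 V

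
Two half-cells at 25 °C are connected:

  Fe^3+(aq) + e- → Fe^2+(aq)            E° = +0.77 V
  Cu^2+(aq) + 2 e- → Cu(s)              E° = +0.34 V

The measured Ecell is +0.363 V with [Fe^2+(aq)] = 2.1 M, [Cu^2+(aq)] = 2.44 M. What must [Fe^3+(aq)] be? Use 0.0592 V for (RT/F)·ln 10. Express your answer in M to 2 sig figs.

0.24 M

With Fe³⁺/Fe²⁺ at the cathode and Cu²⁺/Cu at the anode, E°cell = +0.77 − (+0.34) = +0.43 V (n = 2).
From the Nernst equation, log Q = n(E° − E)/0.0592 = 2·(+0.43 − (+0.363))/0.0592 = 2.264.
For 2 Fe^3+(aq) + Cu(s) → 2 Fe^2+(aq) + Cu^2+(aq), the reaction quotient is Q = ([Fe^2+(aq)]^2·[Cu^2+(aq)]) / [Fe^3+(aq)]^2.
Substituting the known concentrations and solving, log [Fe^3+(aq)] = −0.616 and [Fe^3+(aq)] = 0.24 M.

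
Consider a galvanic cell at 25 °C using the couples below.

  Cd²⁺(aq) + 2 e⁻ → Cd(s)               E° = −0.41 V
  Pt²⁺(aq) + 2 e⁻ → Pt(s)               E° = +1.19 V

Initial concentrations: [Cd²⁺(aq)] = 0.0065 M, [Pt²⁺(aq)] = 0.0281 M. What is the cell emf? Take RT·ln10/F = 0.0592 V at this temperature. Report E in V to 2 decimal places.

Pt²⁺/Pt is reduced (cathode, E° = +1.19 V) and Cd²⁺/Cd is oxidized (anode).
The standard potential is +1.19 − (−0.41) = +1.60 V and the balanced reaction transfers n = 2 electrons.
For the overall reaction Pt²⁺(aq) + Cd(s) → Pt(s) + Cd²⁺(aq), Q = [Cd²⁺(aq)] / [Pt²⁺(aq)] = 0.231, giving log Q = −0.636.
E = E° − (0.0592/n)·log Q = +1.60 − (0.0592/2)(−0.636) = +1.62 V.

+1.62 V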